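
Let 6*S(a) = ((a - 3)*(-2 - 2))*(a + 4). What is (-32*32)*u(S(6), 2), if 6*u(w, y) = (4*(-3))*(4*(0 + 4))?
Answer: 32768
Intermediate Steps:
S(a) = (4 + a)*(12 - 4*a)/6 (S(a) = (((a - 3)*(-2 - 2))*(a + 4))/6 = (((-3 + a)*(-4))*(4 + a))/6 = ((12 - 4*a)*(4 + a))/6 = ((4 + a)*(12 - 4*a))/6 = (4 + a)*(12 - 4*a)/6)
u(w, y) = -32 (u(w, y) = ((4*(-3))*(4*(0 + 4)))/6 = (-48*4)/6 = (-12*16)/6 = (⅙)*(-192) = -32)
(-32*32)*u(S(6), 2) = -32*32*(-32) = -1024*(-32) = 32768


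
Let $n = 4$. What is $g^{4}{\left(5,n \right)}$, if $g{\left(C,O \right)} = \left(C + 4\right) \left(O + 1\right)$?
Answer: $4100625$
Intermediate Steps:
$g{\left(C,O \right)} = \left(1 + O\right) \left(4 + C\right)$ ($g{\left(C,O \right)} = \left(4 + C\right) \left(1 + O\right) = \left(1 + O\right) \left(4 + C\right)$)
$g^{4}{\left(5,n \right)} = \left(4 + 5 + 4 \cdot 4 + 5 \cdot 4\right)^{4} = \left(4 + 5 + 16 + 20\right)^{4} = 45^{4} = 4100625$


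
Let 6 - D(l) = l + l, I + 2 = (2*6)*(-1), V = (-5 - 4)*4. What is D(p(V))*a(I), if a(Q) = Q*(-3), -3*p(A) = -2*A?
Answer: 2268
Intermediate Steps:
V = -36 (V = -9*4 = -36)
I = -14 (I = -2 + (2*6)*(-1) = -2 + 12*(-1) = -2 - 12 = -14)
p(A) = 2*A/3 (p(A) = -(-2)*A/3 = 2*A/3)
D(l) = 6 - 2*l (D(l) = 6 - (l + l) = 6 - 2*l)
a(Q) = -3*Q
D(p(V))*a(I) = (6 - 4*(-36)/3)*(-3*(-14)) = (6 - 2*(-24))*42 = (6 + 48)*42 = 54*42 = 2268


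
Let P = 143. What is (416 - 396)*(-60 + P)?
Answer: 1660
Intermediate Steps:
(416 - 396)*(-60 + P) = (416 - 396)*(-60 + 143) = 20*83 = 1660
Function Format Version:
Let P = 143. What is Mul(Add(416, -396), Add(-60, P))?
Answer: 1660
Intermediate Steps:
Mul(Add(416, -396), Add(-60, P)) = Mul(Add(416, -396), Add(-60, 143)) = Mul(20, 83) = 1660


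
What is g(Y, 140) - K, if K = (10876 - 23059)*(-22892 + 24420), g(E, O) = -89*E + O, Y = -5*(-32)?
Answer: 18601524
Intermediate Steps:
Y = 160
g(E, O) = O - 89*E
K = -18615624 (K = -12183*1528 = -18615624)
g(Y, 140) - K = (140 - 89*160) - 1*(-18615624) = (140 - 14240) + 18615624 = -14100 + 18615624 = 18601524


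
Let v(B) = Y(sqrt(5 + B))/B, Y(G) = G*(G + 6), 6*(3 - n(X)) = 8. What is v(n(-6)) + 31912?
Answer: 31916 + 12*sqrt(15)/5 ≈ 31925.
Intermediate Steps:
n(X) = 5/3 (n(X) = 3 - 1/6*8 = 3 - 4/3 = 5/3)
Y(G) = G*(6 + G)
v(B) = sqrt(5 + B)*(6 + sqrt(5 + B))/B (v(B) = (sqrt(5 + B)*(6 + sqrt(5 + B)))/B = sqrt(5 + B)*(6 + sqrt(5 + B))/B)
v(n(-6)) + 31912 = (5 + 5/3 + 6*sqrt(5 + 5/3))/(5/3) + 31912 = 3*(5 + 5/3 + 6*sqrt(20/3))/5 + 31912 = 3*(5 + 5/3 + 6*(2*sqrt(15)/3))/5 + 31912 = 3*(5 + 5/3 + 4*sqrt(15))/5 + 31912 = 3*(20/3 + 4*sqrt(15))/5 + 31912 = (4 + 12*sqrt(15)/5) + 31912 = 31916 + 12*sqrt(15)/5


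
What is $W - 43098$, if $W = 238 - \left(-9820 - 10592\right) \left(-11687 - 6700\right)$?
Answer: $-375358304$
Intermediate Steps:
$W = -375315206$ ($W = 238 - \left(-20412\right) \left(-18387\right) = 238 - 375315444 = -375315206$)
$W - 43098 = -375315206 - 43098 = -375358304$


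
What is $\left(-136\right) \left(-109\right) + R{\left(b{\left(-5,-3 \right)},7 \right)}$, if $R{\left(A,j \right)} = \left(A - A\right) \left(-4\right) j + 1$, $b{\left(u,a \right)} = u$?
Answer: $14825$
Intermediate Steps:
$R{\left(A,j \right)} = 1$ ($R{\left(A,j \right)} = 0 \left(-4\right) j + 1 = 0 j + 1 = 0 + 1 = 1$)
$\left(-136\right) \left(-109\right) + R{\left(b{\left(-5,-3 \right)},7 \right)} = \left(-136\right) \left(-109\right) + 1 = 14824 + 1 = 14825$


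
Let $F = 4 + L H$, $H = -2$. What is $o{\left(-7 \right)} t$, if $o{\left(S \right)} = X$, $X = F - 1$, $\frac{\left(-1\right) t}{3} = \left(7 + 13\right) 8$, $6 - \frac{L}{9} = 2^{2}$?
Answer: $15840$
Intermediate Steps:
$L = 18$ ($L = 54 - 9 \cdot 2^{2} = 54 - 36 = 18$)
$t = -480$ ($t = - 3 \left(7 + 13\right) 8 = - 3 \cdot 20 \cdot 8 = \left(-3\right) 160 = -480$)
$F = -32$ ($F = 4 + 18 \left(-2\right) = 4 - 36 = -32$)
$X = -33$ ($X = -32 - 1 = -33$)
$o{\left(S \right)} = -33$
$o{\left(-7 \right)} t = \left(-33\right) \left(-480\right) = 15840$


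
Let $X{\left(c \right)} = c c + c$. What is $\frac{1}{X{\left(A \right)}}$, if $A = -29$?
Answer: $\frac{1}{812} \approx 0.0012315$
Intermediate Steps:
$X{\left(c \right)} = c + c^{2}$ ($X{\left(c \right)} = c^{2} + c = c + c^{2}$)
$\frac{1}{X{\left(A \right)}} = \frac{1}{\left(-29\right) \left(1 - 29\right)} = \frac{1}{\left(-29\right) \left(-28\right)} = \frac{1}{812}$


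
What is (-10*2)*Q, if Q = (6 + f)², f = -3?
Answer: -180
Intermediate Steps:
Q = 9 (Q = (6 - 3)² = 3² = 9)
(-10*2)*Q = -10*2*9 = -20*9 = -180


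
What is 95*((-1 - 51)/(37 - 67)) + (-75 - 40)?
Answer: 149/3 ≈ 49.667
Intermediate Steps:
95*((-1 - 51)/(37 - 67)) + (-75 - 40) = 95*(-52/(-30)) - 115 = 95*(-52*(-1/30)) - 115 = 95*(26/15) - 115 = 494/3 - 115 = 149/3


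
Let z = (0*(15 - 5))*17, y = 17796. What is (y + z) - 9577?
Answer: 8219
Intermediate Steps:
z = 0 (z = (0*10)*17 = 0*17 = 0)
(y + z) - 9577 = (17796 + 0) - 9577 = 17796 - 9577 = 8219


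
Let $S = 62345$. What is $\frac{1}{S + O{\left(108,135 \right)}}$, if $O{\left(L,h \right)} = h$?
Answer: $\frac{1}{62480} \approx 1.6005 \cdot 10^{-5}$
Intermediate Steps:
$\frac{1}{S + O{\left(108,135 \right)}} = \frac{1}{62345 + 135} = \frac{1}{62480}$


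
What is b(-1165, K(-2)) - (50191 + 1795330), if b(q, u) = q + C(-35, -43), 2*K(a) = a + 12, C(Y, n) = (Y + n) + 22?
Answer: -1846742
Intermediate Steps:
C(Y, n) = 22 + Y + n
K(a) = 6 + a/2 (K(a) = (a + 12)/2 = (12 + a)/2 = 6 + a/2)
b(q, u) = -56 + q (b(q, u) = q + (22 - 35 - 43) = q - 56 = -56 + q)
b(-1165, K(-2)) - (50191 + 1795330) = (-56 - 1165) - (50191 + 1795330) = -1221 - 1*1845521 = -1221 - 1845521 = -1846742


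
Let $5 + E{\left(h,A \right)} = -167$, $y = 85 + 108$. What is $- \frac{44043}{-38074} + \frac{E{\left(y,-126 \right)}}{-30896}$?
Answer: $\frac{170912657}{147041788} \approx 1.1623$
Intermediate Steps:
$y = 193$
$E{\left(h,A \right)} = -172$ ($E{\left(h,A \right)} = -5 - 167 = -172$)
$- \frac{44043}{-38074} + \frac{E{\left(y,-126 \right)}}{-30896} = - \frac{44043}{-38074} - \frac{172}{-30896} = \left(-44043\right) \left(- \frac{1}{38074}\right) - - \frac{43}{7724} = \frac{44043}{38074} + \frac{43}{7724} = \frac{170912657}{147041788}$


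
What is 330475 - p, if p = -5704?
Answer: 336179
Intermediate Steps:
330475 - p = 330475 - 1*(-5704) = 330475 + 5704 = 336179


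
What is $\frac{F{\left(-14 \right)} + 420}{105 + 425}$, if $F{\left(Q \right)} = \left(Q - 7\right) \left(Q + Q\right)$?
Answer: $\frac{504}{265} \approx 1.9019$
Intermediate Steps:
$F{\left(Q \right)} = 2 Q \left(-7 + Q\right)$ ($F{\left(Q \right)} = \left(-7 + Q\right) 2 Q = 2 Q \left(-7 + Q\right)$)
$\frac{F{\left(-14 \right)} + 420}{105 + 425} = \frac{2 \left(-14\right) \left(-7 - 14\right) + 420}{105 + 425} = \frac{2 \left(-14\right) \left(-21\right) + 420}{530} = \left(588 + 420\right) \frac{1}{530} = 1008 \cdot \frac{1}{530} = \frac{504}{265}$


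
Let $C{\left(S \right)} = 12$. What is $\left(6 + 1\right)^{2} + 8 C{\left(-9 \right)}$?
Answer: $145$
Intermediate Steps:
$\left(6 + 1\right)^{2} + 8 C{\left(-9 \right)} = \left(6 + 1\right)^{2} + 8 \cdot 12 = 7^{2} + 96 = 49 + 96 = 145$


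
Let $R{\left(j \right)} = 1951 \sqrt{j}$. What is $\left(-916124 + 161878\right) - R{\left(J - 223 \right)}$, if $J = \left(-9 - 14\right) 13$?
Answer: $-754246 - 5853 i \sqrt{58} \approx -7.5425 \cdot 10^{5} - 44575.0 i$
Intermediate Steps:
$J = -299$ ($J = \left(-23\right) 13 = -299$)
$\left(-916124 + 161878\right) - R{\left(J - 223 \right)} = \left(-916124 + 161878\right) - 1951 \sqrt{-299 - 223} = -754246 - 1951 \sqrt{-299 - 223} = -754246 - 1951 \sqrt{-522} = -754246 - 1951 \cdot 3 i \sqrt{58} = -754246 - 5853 i \sqrt{58}$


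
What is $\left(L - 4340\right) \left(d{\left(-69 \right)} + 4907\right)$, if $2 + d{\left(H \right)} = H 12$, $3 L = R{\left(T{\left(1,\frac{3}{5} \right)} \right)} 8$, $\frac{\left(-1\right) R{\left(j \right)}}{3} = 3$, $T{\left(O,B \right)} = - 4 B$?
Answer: $-17792028$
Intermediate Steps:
$R{\left(j \right)} = -9$ ($R{\left(j \right)} = \left(-3\right) 3 = -9$)
$L = -24$ ($L = \frac{\left(-9\right) 8}{3} = \frac{1}{3} \left(-72\right) = -24$)
$d{\left(H \right)} = -2 + 12 H$ ($d{\left(H \right)} = -2 + H 12 = -2 + 12 H$)
$\left(L - 4340\right) \left(d{\left(-69 \right)} + 4907\right) = \left(-24 - 4340\right) \left(\left(-2 + 12 \left(-69\right)\right) + 4907\right) = - 4364 \left(\left(-2 - 828\right) + 4907\right) = - 4364 \left(-830 + 4907\right) = \left(-4364\right) 4077 = -17792028$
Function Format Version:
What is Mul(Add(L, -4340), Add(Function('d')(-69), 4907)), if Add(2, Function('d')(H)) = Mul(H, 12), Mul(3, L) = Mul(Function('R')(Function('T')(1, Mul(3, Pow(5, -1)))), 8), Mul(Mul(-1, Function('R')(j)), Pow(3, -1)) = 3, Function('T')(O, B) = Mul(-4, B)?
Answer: -17792028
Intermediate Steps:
Function('R')(j) = -9 (Function('R')(j) = Mul(-3, 3) = -9)
L = -24 (L = Mul(Rational(1, 3), Mul(-9, 8)) = Mul(Rational(1, 3), -72) = -24)
Function('d')(H) = Add(-2, Mul(12, H)) (Function('d')(H) = Add(-2, Mul(H, 12)) = Add(-2, Mul(12, H)))
Mul(Add(L, -4340), Add(Function('d')(-69), 4907)) = Mul(Add(-24, -4340), Add(Add(-2, Mul(12, -69)), 4907)) = Mul(-4364, Add(Add(-2, -828), 4907)) = Mul(-4364, Add(-830, 4907)) = Mul(-4364, 4077) = -17792028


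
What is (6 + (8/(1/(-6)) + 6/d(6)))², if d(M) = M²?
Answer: 63001/36 ≈ 1750.0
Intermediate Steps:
(6 + (8/(1/(-6)) + 6/d(6)))² = (6 + (8/(1/(-6)) + 6/(6²)))² = (6 + (8/(-⅙) + 6/36))² = (6 + (8*(-6) + 6*(1/36)))² = (6 + (-48 + ⅙))² = (6 - 287/6)² = (-251/6)² = 63001/36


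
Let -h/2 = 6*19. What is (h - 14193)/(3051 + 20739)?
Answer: -4807/7930 ≈ -0.60618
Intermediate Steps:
h = -228 (h = -12*19 = -2*114 = -228)
(h - 14193)/(3051 + 20739) = (-228 - 14193)/(3051 + 20739) = -14421/23790 = -14421*1/23790 = -4807/7930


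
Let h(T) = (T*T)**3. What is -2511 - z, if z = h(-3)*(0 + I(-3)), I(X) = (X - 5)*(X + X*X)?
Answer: 32481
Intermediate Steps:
I(X) = (-5 + X)*(X + X**2)
h(T) = T**6 (h(T) = (T**2)**3 = T**6)
z = -34992 (z = (-3)**6*(0 - 3*(-5 + (-3)**2 - 4*(-3))) = 729*(0 - 3*(-5 + 9 + 12)) = 729*(0 - 3*16) = 729*(0 - 48) = 729*(-48) = -34992)
-2511 - z = -2511 - 1*(-34992) = -2511 + 34992 = 32481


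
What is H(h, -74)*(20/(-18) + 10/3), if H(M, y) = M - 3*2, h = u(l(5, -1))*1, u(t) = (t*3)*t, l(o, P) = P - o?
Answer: 680/3 ≈ 226.67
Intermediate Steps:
u(t) = 3*t² (u(t) = (3*t)*t = 3*t²)
h = 108 (h = (3*(-1 - 1*5)²)*1 = (3*(-1 - 5)²)*1 = (3*(-6)²)*1 = (3*36)*1 = 108*1 = 108)
H(M, y) = -6 + M (H(M, y) = M - 6 = -6 + M)
H(h, -74)*(20/(-18) + 10/3) = (-6 + 108)*(20/(-18) + 10/3) = 102*(20*(-1/18) + 10*(⅓)) = 102*(-10/9 + 10/3) = 102*(20/9) = 680/3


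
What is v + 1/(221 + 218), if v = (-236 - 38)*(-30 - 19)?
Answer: 5894015/439 ≈ 13426.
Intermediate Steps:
v = 13426 (v = -274*(-49) = 13426)
v + 1/(221 + 218) = 13426 + 1/(221 + 218) = 13426 + 1/439 = 5894015/439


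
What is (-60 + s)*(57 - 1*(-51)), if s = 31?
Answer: -3132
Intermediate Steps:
(-60 + s)*(57 - 1*(-51)) = (-60 + 31)*(57 - 1*(-51)) = -29*(57 + 51) = -29*108 = -3132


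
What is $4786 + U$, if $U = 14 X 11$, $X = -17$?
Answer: $2168$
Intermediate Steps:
$U = -2618$ ($U = 14 \left(-17\right) 11 = \left(-238\right) 11 = -2618$)
$4786 + U = 4786 - 2618 = 2168$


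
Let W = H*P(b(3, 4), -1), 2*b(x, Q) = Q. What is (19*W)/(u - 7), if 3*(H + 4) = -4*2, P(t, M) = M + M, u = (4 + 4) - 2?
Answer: -760/3 ≈ -253.33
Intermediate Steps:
b(x, Q) = Q/2
u = 6 (u = 8 - 2 = 6)
P(t, M) = 2*M
H = -20/3 (H = -4 + (-4*2)/3 = -4 + (1/3)*(-8) = -4 - 8/3 = -20/3 ≈ -6.6667)
W = 40/3 (W = -40*(-1)/3 = -20/3*(-2) = 40/3 ≈ 13.333)
(19*W)/(u - 7) = (19*(40/3))/(6 - 7) = (760/3)/(-1) = (760/3)*(-1) = -760/3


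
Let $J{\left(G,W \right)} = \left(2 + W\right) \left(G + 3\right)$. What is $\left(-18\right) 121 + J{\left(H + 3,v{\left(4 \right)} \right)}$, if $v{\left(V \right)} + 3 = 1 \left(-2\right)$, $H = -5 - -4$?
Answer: $-2193$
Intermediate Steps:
$H = -1$ ($H = -5 + 4 = -1$)
$v{\left(V \right)} = -5$ ($v{\left(V \right)} = -3 + 1 \left(-2\right) = -3 - 2 = -5$)
$J{\left(G,W \right)} = \left(2 + W\right) \left(3 + G\right)$
$\left(-18\right) 121 + J{\left(H + 3,v{\left(4 \right)} \right)} = \left(-18\right) 121 + \left(6 + 2 \left(-1 + 3\right) + 3 \left(-5\right) + \left(-1 + 3\right) \left(-5\right)\right) = -2178 + \left(6 + 2 \cdot 2 - 15 + 2 \left(-5\right)\right) = -2178 + \left(6 + 4 - 15 - 10\right) = -2178 - 15 = -2193$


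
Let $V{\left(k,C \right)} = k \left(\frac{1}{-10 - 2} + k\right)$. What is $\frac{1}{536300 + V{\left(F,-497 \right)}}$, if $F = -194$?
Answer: $\frac{6}{3443713} \approx 1.7423 \cdot 10^{-6}$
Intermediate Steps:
$V{\left(k,C \right)} = k \left(- \frac{1}{12} + k\right)$ ($V{\left(k,C \right)} = k \left(\frac{1}{-12} + k\right) = k \left(- \frac{1}{12} + k\right)$)
$\frac{1}{536300 + V{\left(F,-497 \right)}} = \frac{1}{536300 - 194 \left(- \frac{1}{12} - 194\right)} = \frac{1}{536300 - - \frac{225913}{6}} = \frac{1}{536300 + \frac{225913}{6}} = \frac{1}{\frac{3443713}{6}} = \frac{6}{3443713}$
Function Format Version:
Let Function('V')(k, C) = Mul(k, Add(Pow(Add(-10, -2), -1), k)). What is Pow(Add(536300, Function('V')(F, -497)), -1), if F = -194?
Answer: Rational(6, 3443713) ≈ 1.7423e-6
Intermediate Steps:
Function('V')(k, C) = Mul(k, Add(Rational(-1, 12), k)) (Function('V')(k, C) = Mul(k, Add(Pow(-12, -1), k)) = Mul(k, Add(Rational(-1, 12), k)))
Pow(Add(536300, Function('V')(F, -497)), -1) = Pow(Add(536300, Mul(-194, Add(Rational(-1, 12), -194))), -1) = Pow(Add(536300, Mul(-194, Rational(-2329, 12))), -1) = Pow(Add(536300, Rational(225913, 6)), -1) = Pow(Rational(3443713, 6), -1) = Rational(6, 3443713)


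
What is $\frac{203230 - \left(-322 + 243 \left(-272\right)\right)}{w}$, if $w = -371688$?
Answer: $- \frac{33706}{46461} \approx -0.72547$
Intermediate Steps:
$\frac{203230 - \left(-322 + 243 \left(-272\right)\right)}{w} = \frac{203230 - \left(-322 + 243 \left(-272\right)\right)}{-371688} = \left(203230 - \left(-322 - 66096\right)\right) \left(- \frac{1}{371688}\right) = \left(203230 - -66418\right) \left(- \frac{1}{371688}\right) = \left(203230 + 66418\right) \left(- \frac{1}{371688}\right) = 269648 \left(- \frac{1}{371688}\right) = - \frac{33706}{46461}$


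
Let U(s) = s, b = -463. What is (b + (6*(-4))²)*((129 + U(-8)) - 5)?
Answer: 13108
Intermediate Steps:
(b + (6*(-4))²)*((129 + U(-8)) - 5) = (-463 + (6*(-4))²)*((129 - 8) - 5) = (-463 + (-24)²)*(121 - 5) = (-463 + 576)*116 = 113*116 = 13108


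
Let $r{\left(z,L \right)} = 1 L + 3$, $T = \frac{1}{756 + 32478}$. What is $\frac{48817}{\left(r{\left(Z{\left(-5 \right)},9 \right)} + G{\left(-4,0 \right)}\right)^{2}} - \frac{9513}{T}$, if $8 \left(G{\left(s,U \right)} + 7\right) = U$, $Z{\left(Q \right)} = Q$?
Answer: $- \frac{7903827233}{25} \approx -3.1615 \cdot 10^{8}$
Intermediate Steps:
$G{\left(s,U \right)} = -7 + \frac{U}{8}$
$T = \frac{1}{33234} \approx 3.009 \cdot 10^{-5}$
$r{\left(z,L \right)} = 3 + L$ ($r{\left(z,L \right)} = L + 3 = 3 + L$)
$\frac{48817}{\left(r{\left(Z{\left(-5 \right)},9 \right)} + G{\left(-4,0 \right)}\right)^{2}} - \frac{9513}{T} = \frac{48817}{\left(\left(3 + 9\right) + \left(-7 + \frac{1}{8} \cdot 0\right)\right)^{2}} - 9513 \frac{1}{\frac{1}{33234}} = \frac{48817}{\left(12 + \left(-7 + 0\right)\right)^{2}} - 316155042 = \frac{48817}{\left(12 - 7\right)^{2}} - 316155042 = \frac{48817}{5^{2}} - 316155042 = \frac{48817}{25} - 316155042 = - \frac{7903827233}{25}$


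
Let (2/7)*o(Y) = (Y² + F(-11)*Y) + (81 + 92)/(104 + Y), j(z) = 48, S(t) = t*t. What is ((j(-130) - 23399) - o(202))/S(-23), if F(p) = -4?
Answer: -99963455/323748 ≈ -308.77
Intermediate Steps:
S(t) = t²
o(Y) = -14*Y + 7*Y²/2 + 1211/(2*(104 + Y)) (o(Y) = 7*((Y² - 4*Y) + (81 + 92)/(104 + Y))/2 = 7*((Y² - 4*Y) + 173/(104 + Y))/2 = 7*(Y² - 4*Y + 173/(104 + Y))/2 = -14*Y + 7*Y²/2 + 1211/(2*(104 + Y)))
((j(-130) - 23399) - o(202))/S(-23) = ((48 - 23399) - 7*(173 + 202³ - 416*202 + 100*202²)/(2*(104 + 202)))/((-23)²) = (-23351 - 7*(173 + 8242408 - 84032 + 100*40804)/(2*306))/529 = (-23351 - 7*(173 + 8242408 - 84032 + 4080400)/(2*306))*(1/529) = (-23351 - 7*12238949/(2*306))*(1/529) = (-23351 - 1*85672643/612)*(1/529) = (-23351 - 85672643/612)*(1/529) = -99963455/612*1/529 = -99963455/323748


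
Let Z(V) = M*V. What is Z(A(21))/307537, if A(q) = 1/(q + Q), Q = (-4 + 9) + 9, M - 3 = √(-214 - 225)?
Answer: 3/10763795 + I*√439/10763795 ≈ 2.7871e-7 + 1.9466e-6*I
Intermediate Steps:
M = 3 + I*√439 (M = 3 + √(-214 - 225) = 3 + √(-439) = 3 + I*√439 ≈ 3.0 + 20.952*I)
Q = 14 (Q = 5 + 9 = 14)
A(q) = 1/(14 + q) (A(q) = 1/(q + 14) = 1/(14 + q))
Z(V) = V*(3 + I*√439) (Z(V) = (3 + I*√439)*V = V*(3 + I*√439))
Z(A(21))/307537 = ((3 + I*√439)/(14 + 21))/307537 = ((3 + I*√439)/35)*(1/307537) = (3/35 + I*√439/35)*(1/307537) = 3/10763795 + I*√439/10763795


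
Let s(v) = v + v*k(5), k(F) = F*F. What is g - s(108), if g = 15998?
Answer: 13190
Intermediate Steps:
k(F) = F**2
s(v) = 26*v (s(v) = v + v*5**2 = v + v*25 = v + 25*v = 26*v)
g - s(108) = 15998 - 26*108 = 15998 - 1*2808 = 15998 - 2808 = 13190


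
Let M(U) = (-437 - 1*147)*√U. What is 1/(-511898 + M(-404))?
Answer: I/(2*(-255949*I + 584*√101)) ≈ -1.9525e-6 + 4.4772e-8*I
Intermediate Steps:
M(U) = -584*√U (M(U) = (-437 - 147)*√U = -584*√U)
1/(-511898 + M(-404)) = 1/(-511898 - 1168*I*√101)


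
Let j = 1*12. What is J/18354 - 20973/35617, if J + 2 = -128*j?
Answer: -219858694/326857209 ≈ -0.67264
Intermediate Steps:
j = 12
J = -1538 (J = -2 - 128*12 = -2 - 1536 = -1538)
J/18354 - 20973/35617 = -1538/18354 - 20973/35617 = -1538*1/18354 - 20973*1/35617 = -769/9177 - 20973/35617 = -219858694/326857209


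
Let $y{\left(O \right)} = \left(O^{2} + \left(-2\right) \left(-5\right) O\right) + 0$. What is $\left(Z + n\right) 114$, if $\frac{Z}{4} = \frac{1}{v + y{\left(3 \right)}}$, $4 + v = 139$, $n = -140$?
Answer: $- \frac{462764}{29} \approx -15957.0$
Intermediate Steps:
$v = 135$ ($v = -4 + 139 = 135$)
$y{\left(O \right)} = O^{2} + 10 O$ ($y{\left(O \right)} = \left(O^{2} + 10 O\right) + 0 = O^{2} + 10 O$)
$Z = \frac{2}{87}$ ($Z = \frac{4}{135 + 3 \left(10 + 3\right)} = \frac{4}{135 + 3 \cdot 13} = \frac{4}{135 + 39} = \frac{4}{174} = 4 \cdot \frac{1}{174} = \frac{2}{87} \approx 0.022988$)
$\left(Z + n\right) 114 = \left(\frac{2}{87} - 140\right) 114 = \left(- \frac{12178}{87}\right) 114 = - \frac{462764}{29}$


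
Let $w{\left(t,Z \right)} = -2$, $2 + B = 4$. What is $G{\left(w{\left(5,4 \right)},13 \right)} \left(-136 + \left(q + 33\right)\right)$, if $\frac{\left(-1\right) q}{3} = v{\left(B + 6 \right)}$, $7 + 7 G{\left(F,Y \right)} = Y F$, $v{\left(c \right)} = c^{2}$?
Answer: $\frac{9735}{7} \approx 1390.7$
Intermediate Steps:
$B = 2$ ($B = -2 + 4 = 2$)
$G{\left(F,Y \right)} = -1 + \frac{F Y}{7}$ ($G{\left(F,Y \right)} = -1 + \frac{Y F}{7} = -1 + \frac{F Y}{7}$)
$q = -192$ ($q = - 3 \left(2 + 6\right)^{2} = - 3 \cdot 8^{2} = \left(-3\right) 64 = -192$)
$G{\left(w{\left(5,4 \right)},13 \right)} \left(-136 + \left(q + 33\right)\right) = \left(-1 + \frac{1}{7} \left(-2\right) 13\right) \left(-136 + \left(-192 + 33\right)\right) = \left(-1 - \frac{26}{7}\right) \left(-136 - 159\right) = \left(- \frac{33}{7}\right) \left(-295\right) = \frac{9735}{7}$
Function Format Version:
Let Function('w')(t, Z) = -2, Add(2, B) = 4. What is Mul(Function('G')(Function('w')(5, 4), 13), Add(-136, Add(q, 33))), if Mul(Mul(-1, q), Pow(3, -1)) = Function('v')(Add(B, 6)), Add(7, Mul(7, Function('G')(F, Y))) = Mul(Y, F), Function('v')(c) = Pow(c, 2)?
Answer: Rational(9735, 7) ≈ 1390.7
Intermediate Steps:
B = 2 (B = Add(-2, 4) = 2)
Function('G')(F, Y) = Add(-1, Mul(Rational(1, 7), F, Y)) (Function('G')(F, Y) = Add(-1, Mul(Rational(1, 7), Mul(Y, F))) = Add(-1, Mul(Rational(1, 7), Mul(F, Y))) = Add(-1, Mul(Rational(1, 7), F, Y)))
q = -192 (q = Mul(-3, Pow(Add(2, 6), 2)) = Mul(-3, Pow(8, 2)) = Mul(-3, 64) = -192)
Mul(Function('G')(Function('w')(5, 4), 13), Add(-136, Add(q, 33))) = Mul(Add(-1, Mul(Rational(1, 7), -2, 13)), Add(-136, Add(-192, 33))) = Mul(Add(-1, Rational(-26, 7)), Add(-136, -159)) = Mul(Rational(-33, 7), -295) = Rational(9735, 7)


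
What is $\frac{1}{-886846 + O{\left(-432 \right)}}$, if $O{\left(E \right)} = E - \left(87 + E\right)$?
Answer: $- \frac{1}{886933} \approx -1.1275 \cdot 10^{-6}$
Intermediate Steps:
$O{\left(E \right)} = -87$ ($O{\left(E \right)} = E - \left(87 + E\right) = -87$)
$\frac{1}{-886846 + O{\left(-432 \right)}} = \frac{1}{-886846 - 87} = \frac{1}{-886933} = - \frac{1}{886933}$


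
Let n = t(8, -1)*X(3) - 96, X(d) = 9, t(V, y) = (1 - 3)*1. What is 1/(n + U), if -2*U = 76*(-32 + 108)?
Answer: -1/3002 ≈ -0.00033311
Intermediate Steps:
U = -2888 (U = -38*(-32 + 108) = -38*76 = -½*5776 = -2888)
t(V, y) = -2 (t(V, y) = -2*1 = -2)
n = -114 (n = -2*9 - 96 = -18 - 96 = -114)
1/(n + U) = 1/(-114 - 2888) = 1/(-3002) = -1/3002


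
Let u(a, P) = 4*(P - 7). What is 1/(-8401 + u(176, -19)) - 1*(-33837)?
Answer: 287783684/8505 ≈ 33837.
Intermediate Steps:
u(a, P) = -28 + 4*P (u(a, P) = 4*(-7 + P) = -28 + 4*P)
1/(-8401 + u(176, -19)) - 1*(-33837) = 1/(-8401 + (-28 + 4*(-19))) - 1*(-33837) = 1/(-8401 + (-28 - 76)) + 33837 = 1/(-8401 - 104) + 33837 = 1/(-8505) + 33837 = -1/8505 + 33837 = 287783684/8505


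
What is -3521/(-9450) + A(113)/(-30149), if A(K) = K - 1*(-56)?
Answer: 14936797/40701150 ≈ 0.36699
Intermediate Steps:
A(K) = 56 + K (A(K) = K + 56 = 56 + K)
-3521/(-9450) + A(113)/(-30149) = -3521/(-9450) + (56 + 113)/(-30149) = -3521*(-1/9450) + 169*(-1/30149) = 503/1350 - 169/30149 = 14936797/40701150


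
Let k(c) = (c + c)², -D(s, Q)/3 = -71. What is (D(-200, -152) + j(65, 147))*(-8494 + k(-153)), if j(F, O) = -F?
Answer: 12601016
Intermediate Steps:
D(s, Q) = 213 (D(s, Q) = -3*(-71) = 213)
k(c) = 4*c² (k(c) = (2*c)² = 4*c²)
(D(-200, -152) + j(65, 147))*(-8494 + k(-153)) = (213 - 1*65)*(-8494 + 4*(-153)²) = (213 - 65)*(-8494 + 4*23409) = 148*(-8494 + 93636) = 148*85142 = 12601016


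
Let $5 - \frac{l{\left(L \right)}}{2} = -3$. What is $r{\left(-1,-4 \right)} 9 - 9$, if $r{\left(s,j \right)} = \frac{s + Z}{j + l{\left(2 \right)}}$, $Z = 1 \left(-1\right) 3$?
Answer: $-12$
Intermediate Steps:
$Z = -3$ ($Z = \left(-1\right) 3 = -3$)
$l{\left(L \right)} = 16$ ($l{\left(L \right)} = 10 - -6 = 10 + 6 = 16$)
$r{\left(s,j \right)} = \frac{-3 + s}{16 + j}$ ($r{\left(s,j \right)} = \frac{s - 3}{j + 16} = \frac{-3 + s}{16 + j}$)
$r{\left(-1,-4 \right)} 9 - 9 = \frac{-3 - 1}{16 - 4} \cdot 9 - 9 = \frac{1}{12} \left(-4\right) 9 - 9 = \left(- \frac{1}{3}\right) 9 - 9 = -3 - 9 = -12$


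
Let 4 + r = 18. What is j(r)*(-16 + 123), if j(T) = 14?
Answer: 1498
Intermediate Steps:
r = 14 (r = -4 + 18 = 14)
j(r)*(-16 + 123) = 14*(-16 + 123) = 14*107 = 1498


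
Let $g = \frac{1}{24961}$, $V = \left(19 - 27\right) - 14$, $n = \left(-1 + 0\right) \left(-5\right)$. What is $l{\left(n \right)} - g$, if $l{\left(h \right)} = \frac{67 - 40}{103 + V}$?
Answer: $\frac{24958}{74883} \approx 0.33329$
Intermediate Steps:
$n = 5$ ($n = \left(-1\right) \left(-5\right) = 5$)
$V = -22$ ($V = -8 - 14 = -22$)
$l{\left(h \right)} = \frac{1}{3}$ ($l{\left(h \right)} = \frac{67 - 40}{103 - 22} = \frac{27}{81} = 27 \cdot \frac{1}{81} = \frac{1}{3}$)
$g = \frac{1}{24961} \approx 4.0062 \cdot 10^{-5}$
$l{\left(n \right)} - g = \frac{1}{3} - \frac{1}{24961} = \frac{24958}{74883}$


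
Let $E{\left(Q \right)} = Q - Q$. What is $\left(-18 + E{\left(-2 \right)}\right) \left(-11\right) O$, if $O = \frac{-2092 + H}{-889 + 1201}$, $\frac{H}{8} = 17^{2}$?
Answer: $\frac{1815}{13} \approx 139.62$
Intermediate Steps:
$E{\left(Q \right)} = 0$
$H = 2312$ ($H = 8 \cdot 17^{2} = 8 \cdot 289 = 2312$)
$O = \frac{55}{78}$ ($O = \frac{-2092 + 2312}{-889 + 1201} = \frac{220}{312} = 220 \cdot \frac{1}{312} = \frac{55}{78} \approx 0.70513$)
$\left(-18 + E{\left(-2 \right)}\right) \left(-11\right) O = \left(-18 + 0\right) \left(-11\right) \frac{55}{78} = \left(-18\right) \left(-11\right) \frac{55}{78} = 198 \cdot \frac{55}{78} = \frac{1815}{13}$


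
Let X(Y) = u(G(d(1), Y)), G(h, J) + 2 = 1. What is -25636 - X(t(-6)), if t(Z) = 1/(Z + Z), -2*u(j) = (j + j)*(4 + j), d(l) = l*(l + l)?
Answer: -25639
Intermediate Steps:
d(l) = 2*l**2 (d(l) = l*(2*l) = 2*l**2)
G(h, J) = -1 (G(h, J) = -2 + 1 = -1)
u(j) = -j*(4 + j) (u(j) = -(j + j)*(4 + j)/2 = -2*j*(4 + j)/2 = -j*(4 + j))
t(Z) = 1/(2*Z)
X(Y) = 3 (X(Y) = -1*(-1)*(4 - 1) = -1*(-1)*3 = 3)
-25636 - X(t(-6)) = -25636 - 1*3 = -25636 - 3 = -25639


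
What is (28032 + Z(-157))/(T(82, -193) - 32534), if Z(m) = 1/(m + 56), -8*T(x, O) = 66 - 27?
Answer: -22649848/26291411 ≈ -0.86149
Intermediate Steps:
T(x, O) = -39/8 (T(x, O) = -(66 - 27)/8 = -⅛*39 = -39/8)
Z(m) = 1/(56 + m)
(28032 + Z(-157))/(T(82, -193) - 32534) = (28032 + 1/(56 - 157))/(-39/8 - 32534) = (28032 + 1/(-101))/(-260311/8) = (28032 - 1/101)*(-8/260311) = (2831231/101)*(-8/260311) = -22649848/26291411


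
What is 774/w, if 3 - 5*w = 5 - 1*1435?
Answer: 3870/1433 ≈ 2.7006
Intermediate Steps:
w = 1433/5 (w = 3/5 - (5 - 1*1435)/5 = 3/5 - (5 - 1435)/5 = 3/5 - 1/5*(-1430) = 3/5 + 286 = 1433/5 ≈ 286.60)
774/w = 774/(1433/5) = 774*(5/1433) = 3870/1433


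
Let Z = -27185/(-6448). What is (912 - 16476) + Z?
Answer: -100329487/6448 ≈ -15560.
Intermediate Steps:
Z = 27185/6448 (Z = -27185*(-1/6448) = 27185/6448 ≈ 4.2160)
(912 - 16476) + Z = (912 - 16476) + 27185/6448 = -15564 + 27185/6448 = -100329487/6448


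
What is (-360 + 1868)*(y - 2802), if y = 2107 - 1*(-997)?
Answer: 455416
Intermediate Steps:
y = 3104 (y = 2107 + 997 = 3104)
(-360 + 1868)*(y - 2802) = (-360 + 1868)*(3104 - 2802) = 1508*302 = 455416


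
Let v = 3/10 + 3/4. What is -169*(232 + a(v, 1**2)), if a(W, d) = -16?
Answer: -36504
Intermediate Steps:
v = 21/20 (v = 3*(1/10) + 3*(1/4) = 3/10 + 3/4 = 21/20 ≈ 1.0500)
-169*(232 + a(v, 1**2)) = -169*(232 - 16) = -169*216 = -36504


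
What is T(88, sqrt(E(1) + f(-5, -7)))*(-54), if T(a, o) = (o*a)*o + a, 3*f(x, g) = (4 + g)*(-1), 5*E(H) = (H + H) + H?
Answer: -61776/5 ≈ -12355.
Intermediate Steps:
E(H) = 3*H/5 (E(H) = ((H + H) + H)/5 = (2*H + H)/5 = (3*H)/5 = 3*H/5)
f(x, g) = -4/3 - g/3 (f(x, g) = ((4 + g)*(-1))/3 = (-4 - g)/3 = -4/3 - g/3)
T(a, o) = a + a*o**2 (T(a, o) = (a*o)*o + a = a*o**2 + a = a + a*o**2)
T(88, sqrt(E(1) + f(-5, -7)))*(-54) = (88*(1 + (sqrt((3/5)*1 + (-4/3 - 1/3*(-7))))**2))*(-54) = (88*(1 + (sqrt(3/5 + (-4/3 + 7/3)))**2))*(-54) = (88*(1 + (sqrt(3/5 + 1))**2))*(-54) = (88*(1 + (sqrt(8/5))**2))*(-54) = (88*(1 + (2*sqrt(10)/5)**2))*(-54) = (88*(1 + 8/5))*(-54) = (88*(13/5))*(-54) = (1144/5)*(-54) = -61776/5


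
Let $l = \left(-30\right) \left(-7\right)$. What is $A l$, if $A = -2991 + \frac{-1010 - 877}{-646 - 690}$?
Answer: $- \frac{419379345}{668} \approx -6.2781 \cdot 10^{5}$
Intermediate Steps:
$A = - \frac{3994089}{1336}$ ($A = -2991 - \frac{1887}{-1336} = -2991 - - \frac{1887}{1336} = -2991 + \frac{1887}{1336} = - \frac{3994089}{1336} \approx -2989.6$)
$l = 210$
$A l = \left(- \frac{3994089}{1336}\right) 210 = - \frac{419379345}{668}$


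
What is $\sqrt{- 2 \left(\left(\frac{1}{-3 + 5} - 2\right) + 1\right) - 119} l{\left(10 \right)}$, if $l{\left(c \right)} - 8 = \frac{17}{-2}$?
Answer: $- \frac{i \sqrt{118}}{2} \approx - 5.4314 i$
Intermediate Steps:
$l{\left(c \right)} = - \frac{1}{2}$ ($l{\left(c \right)} = 8 + \frac{17}{-2} = 8 + 17 \left(- \frac{1}{2}\right) = 8 - \frac{17}{2} = - \frac{1}{2}$)
$\sqrt{- 2 \left(\left(\frac{1}{-3 + 5} - 2\right) + 1\right) - 119} l{\left(10 \right)} = \sqrt{- 2 \left(\left(\frac{1}{-3 + 5} - 2\right) + 1\right) - 119} \left(- \frac{1}{2}\right) = \sqrt{- 2 \left(\left(\frac{1}{2} - 2\right) + 1\right) - 119} \left(- \frac{1}{2}\right) = \sqrt{- 2 \left(- \frac{3}{2} + 1\right) - 119} \left(- \frac{1}{2}\right) = \sqrt{\left(-2\right) \left(- \frac{1}{2}\right) - 119} \left(- \frac{1}{2}\right) = \sqrt{1 - 119} \left(- \frac{1}{2}\right) = \sqrt{-118} \left(- \frac{1}{2}\right) = i \sqrt{118} \left(- \frac{1}{2}\right) = - \frac{i \sqrt{118}}{2}$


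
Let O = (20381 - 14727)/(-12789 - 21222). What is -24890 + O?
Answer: -846539444/34011 ≈ -24890.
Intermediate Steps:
O = -5654/34011 (O = 5654/(-34011) = 5654*(-1/34011) = -5654/34011 ≈ -0.16624)
-24890 + O = -24890 - 5654/34011 = -846539444/34011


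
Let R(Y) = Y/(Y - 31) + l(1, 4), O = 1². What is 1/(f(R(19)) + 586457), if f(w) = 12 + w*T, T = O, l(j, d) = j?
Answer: 12/7037621 ≈ 1.7051e-6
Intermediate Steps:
O = 1
T = 1
R(Y) = 1 + Y/(-31 + Y) (R(Y) = Y/(Y - 31) + 1 = Y/(-31 + Y) + 1 = 1 + Y/(-31 + Y))
f(w) = 12 + w (f(w) = 12 + w*1 = 12 + w)
1/(f(R(19)) + 586457) = 1/((12 + (-31 + 2*19)/(-31 + 19)) + 586457) = 1/((12 + (-31 + 38)/(-12)) + 586457) = 1/((12 - 1/12*7) + 586457) = 1/((12 - 7/12) + 586457) = 1/(137/12 + 586457) = 1/(7037621/12) = 12/7037621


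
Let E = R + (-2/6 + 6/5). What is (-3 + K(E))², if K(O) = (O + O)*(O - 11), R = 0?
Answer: 21409129/50625 ≈ 422.90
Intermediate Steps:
E = 13/15 (E = 0 + (-2/6 + 6/5) = 0 + (-2*⅙ + 6*(⅕)) = 0 + (-⅓ + 6/5) = 0 + 13/15 = 13/15 ≈ 0.86667)
K(O) = 2*O*(-11 + O) (K(O) = (2*O)*(-11 + O) = 2*O*(-11 + O))
(-3 + K(E))² = (-3 + 2*(13/15)*(-11 + 13/15))² = (-3 + 2*(13/15)*(-152/15))² = (-3 - 3952/225)² = (-4627/225)² = 21409129/50625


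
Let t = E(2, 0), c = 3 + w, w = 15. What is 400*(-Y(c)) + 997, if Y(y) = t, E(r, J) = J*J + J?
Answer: 997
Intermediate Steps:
c = 18 (c = 3 + 15 = 18)
E(r, J) = J + J**2 (E(r, J) = J**2 + J = J + J**2)
t = 0 (t = 0*(1 + 0) = 0*1 = 0)
Y(y) = 0
400*(-Y(c)) + 997 = 400*(-1*0) + 997 = 400*0 + 997 = 0 + 997 = 997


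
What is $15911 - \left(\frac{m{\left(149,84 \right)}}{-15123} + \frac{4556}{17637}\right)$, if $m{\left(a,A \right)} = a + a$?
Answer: $\frac{471531944911}{29636039} \approx 15911.0$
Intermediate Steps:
$m{\left(a,A \right)} = 2 a$
$15911 - \left(\frac{m{\left(149,84 \right)}}{-15123} + \frac{4556}{17637}\right) = 15911 - \left(\frac{2 \cdot 149}{-15123} + \frac{4556}{17637}\right) = 15911 - \left(298 \left(- \frac{1}{15123}\right) + 4556 \cdot \frac{1}{17637}\right) = 15911 - \left(- \frac{298}{15123} + \frac{4556}{17637}\right) = 15911 - \frac{7071618}{29636039} = \frac{471531944911}{29636039}$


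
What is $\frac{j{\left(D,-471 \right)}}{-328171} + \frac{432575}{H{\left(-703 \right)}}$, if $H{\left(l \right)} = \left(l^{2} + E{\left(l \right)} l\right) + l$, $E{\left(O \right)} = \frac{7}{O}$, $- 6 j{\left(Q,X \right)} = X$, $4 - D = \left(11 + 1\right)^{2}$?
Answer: $\frac{283839659109}{323913309446} \approx 0.87628$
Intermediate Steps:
$D = -140$ ($D = 4 - \left(11 + 1\right)^{2} = 4 - 12^{2} = 4 - 144 = -140$)
$j{\left(Q,X \right)} = - \frac{X}{6}$
$H{\left(l \right)} = 7 + l + l^{2}$ ($H{\left(l \right)} = \left(l^{2} + \frac{7}{l} l\right) + l = \left(l^{2} + 7\right) + l = \left(7 + l^{2}\right) + l = 7 + l + l^{2}$)
$\frac{j{\left(D,-471 \right)}}{-328171} + \frac{432575}{H{\left(-703 \right)}} = \frac{\left(- \frac{1}{6}\right) \left(-471\right)}{-328171} + \frac{432575}{7 - 703 \left(1 - 703\right)} = \frac{157}{2} \left(- \frac{1}{328171}\right) + \frac{432575}{7 - -493506} = - \frac{157}{656342} + \frac{432575}{7 + 493506} = - \frac{157}{656342} + \frac{432575}{493513} = \frac{283839659109}{323913309446}$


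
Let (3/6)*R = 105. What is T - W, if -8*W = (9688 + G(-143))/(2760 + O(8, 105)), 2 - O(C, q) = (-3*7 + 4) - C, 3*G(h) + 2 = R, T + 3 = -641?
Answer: -5380825/8361 ≈ -643.56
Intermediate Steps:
T = -644 (T = -3 - 641 = -644)
R = 210 (R = 2*105 = 210)
G(h) = 208/3 (G(h) = -⅔ + (⅓)*210 = -⅔ + 70 = 208/3)
O(C, q) = 19 + C (O(C, q) = 2 - ((-3*7 + 4) - C) = 2 - ((-21 + 4) - C) = 2 - (-17 - C) = 2 + (17 + C) = 19 + C)
W = -3659/8361 (W = -(9688 + 208/3)/(8*(2760 + (19 + 8))) = -3659/(3*(2760 + 27)) = -3659/(3*2787) = -⅛*29272/8361 = -3659/8361 ≈ -0.43763)
T - W = -644 - 1*(-3659/8361) = -644 + 3659/8361 = -5380825/8361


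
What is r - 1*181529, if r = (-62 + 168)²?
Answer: -170293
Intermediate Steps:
r = 11236 (r = 106² = 11236)
r - 1*181529 = 11236 - 1*181529 = 11236 - 181529 = -170293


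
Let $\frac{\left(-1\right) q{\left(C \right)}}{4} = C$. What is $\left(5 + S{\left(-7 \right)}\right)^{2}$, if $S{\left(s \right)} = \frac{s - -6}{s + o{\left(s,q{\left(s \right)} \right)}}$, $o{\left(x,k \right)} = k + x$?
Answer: $\frac{4761}{196} \approx 24.291$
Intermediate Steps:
$q{\left(C \right)} = - 4 C$
$S{\left(s \right)} = - \frac{6 + s}{2 s}$ ($S{\left(s \right)} = \frac{s - -6}{s + \left(- 4 s + s\right)} = \frac{s + 6}{s - 3 s} = \frac{6 + s}{\left(-2\right) s} = \left(6 + s\right) \left(- \frac{1}{2 s}\right) = - \frac{6 + s}{2 s}$)
$\left(5 + S{\left(-7 \right)}\right)^{2} = \left(5 + \frac{-6 - -7}{2 \left(-7\right)}\right)^{2} = \left(5 + \frac{1}{2} \left(- \frac{1}{7}\right) \left(-6 + 7\right)\right)^{2} = \left(5 + \frac{1}{2} \left(- \frac{1}{7}\right) 1\right)^{2} = \left(5 - \frac{1}{14}\right)^{2} = \left(\frac{69}{14}\right)^{2} = \frac{4761}{196}$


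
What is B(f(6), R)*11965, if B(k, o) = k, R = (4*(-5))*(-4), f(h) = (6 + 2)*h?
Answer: 574320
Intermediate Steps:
f(h) = 8*h
R = 80 (R = -20*(-4) = 80)
B(f(6), R)*11965 = (8*6)*11965 = 48*11965 = 574320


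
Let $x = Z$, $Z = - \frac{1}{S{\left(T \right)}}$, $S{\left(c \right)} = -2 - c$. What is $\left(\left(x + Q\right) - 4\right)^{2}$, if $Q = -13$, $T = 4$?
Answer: $\frac{10201}{36} \approx 283.36$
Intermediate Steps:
$Z = \frac{1}{6}$ ($Z = - \frac{1}{-2 - 4} = - \frac{1}{-6} = \left(-1\right) \left(- \frac{1}{6}\right) = \frac{1}{6} \approx 0.16667$)
$x = \frac{1}{6} \approx 0.16667$
$\left(\left(x + Q\right) - 4\right)^{2} = \left(\left(\frac{1}{6} - 13\right) - 4\right)^{2} = \left(- \frac{77}{6} - 4\right)^{2} = \left(- \frac{101}{6}\right)^{2} = \frac{10201}{36}$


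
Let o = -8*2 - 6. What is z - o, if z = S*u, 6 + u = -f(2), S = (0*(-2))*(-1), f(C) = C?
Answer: 22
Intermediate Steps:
o = -22 (o = -16 - 6 = -22)
S = 0 (S = 0*(-1) = 0)
u = -8 (u = -6 - 1*2 = -6 - 2 = -8)
z = 0 (z = 0*(-8) = 0)
z - o = 0 - 1*(-22) = 0 + 22 = 22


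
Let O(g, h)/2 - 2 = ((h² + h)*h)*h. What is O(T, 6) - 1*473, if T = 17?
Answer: 2555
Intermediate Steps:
O(g, h) = 4 + 2*h²*(h + h²) (O(g, h) = 4 + 2*(((h² + h)*h)*h) = 4 + 2*(((h + h²)*h)*h) = 4 + 2*((h*(h + h²))*h) = 4 + 2*(h²*(h + h²)) = 4 + 2*h²*(h + h²))
O(T, 6) - 1*473 = (4 + 2*6³ + 2*6⁴) - 1*473 = (4 + 2*216 + 2*1296) - 473 = (4 + 432 + 2592) - 473 = 3028 - 473 = 2555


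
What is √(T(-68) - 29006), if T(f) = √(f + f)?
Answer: √(-29006 + 2*I*√34) ≈ 0.0342 + 170.31*I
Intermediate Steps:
T(f) = √2*√f (T(f) = √(2*f) = √2*√f)
√(T(-68) - 29006) = √(√2*√(-68) - 29006) = √(√2*(2*I*√17) - 29006) = √(2*I*√34 - 29006) = √(-29006 + 2*I*√34)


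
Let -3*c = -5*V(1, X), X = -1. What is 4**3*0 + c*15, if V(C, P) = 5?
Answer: 125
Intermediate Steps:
c = 25/3 (c = -(-5)*5/3 = -1/3*(-25) = 25/3 ≈ 8.3333)
4**3*0 + c*15 = 4**3*0 + (25/3)*15 = 64*0 + 125 = 0 + 125 = 125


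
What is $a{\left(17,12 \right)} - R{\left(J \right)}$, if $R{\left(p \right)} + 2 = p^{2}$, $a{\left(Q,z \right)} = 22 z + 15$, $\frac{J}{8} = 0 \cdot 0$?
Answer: $281$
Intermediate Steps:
$J = 0$ ($J = 8 \cdot 0 \cdot 0 = 8 \cdot 0 = 0$)
$a{\left(Q,z \right)} = 15 + 22 z$
$R{\left(p \right)} = -2 + p^{2}$
$a{\left(17,12 \right)} - R{\left(J \right)} = \left(15 + 22 \cdot 12\right) - \left(-2 + 0^{2}\right) = \left(15 + 264\right) - \left(-2 + 0\right) = 279 - -2 = 279 + 2 = 281$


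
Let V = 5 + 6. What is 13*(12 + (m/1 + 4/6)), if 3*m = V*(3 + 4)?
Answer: 1495/3 ≈ 498.33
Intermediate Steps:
V = 11
m = 77/3 (m = (11*(3 + 4))/3 = (11*7)/3 = (⅓)*77 = 77/3 ≈ 25.667)
13*(12 + (m/1 + 4/6)) = 13*(12 + ((77/3)/1 + 4/6)) = 13*(12 + ((77/3)*1 + 4*(⅙))) = 13*(12 + (77/3 + ⅔)) = 13*(12 + 79/3) = 13*(115/3) = 1495/3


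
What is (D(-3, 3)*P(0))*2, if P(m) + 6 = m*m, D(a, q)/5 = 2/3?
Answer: -40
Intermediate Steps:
D(a, q) = 10/3 (D(a, q) = 5*(2/3) = 10/3)
P(m) = -6 + m**2 (P(m) = -6 + m*m = -6 + m**2)
(D(-3, 3)*P(0))*2 = (10*(-6 + 0**2)/3)*2 = (10*(-6 + 0)/3)*2 = ((10/3)*(-6))*2 = -20*2 = -40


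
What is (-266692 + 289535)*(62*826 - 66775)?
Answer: -355505609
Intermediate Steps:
(-266692 + 289535)*(62*826 - 66775) = 22843*(51212 - 66775) = 22843*(-15563) = -355505609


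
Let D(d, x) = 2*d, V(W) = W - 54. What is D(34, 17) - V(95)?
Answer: 27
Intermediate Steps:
V(W) = -54 + W
D(34, 17) - V(95) = 2*34 - (-54 + 95) = 68 - 1*41 = 68 - 41 = 27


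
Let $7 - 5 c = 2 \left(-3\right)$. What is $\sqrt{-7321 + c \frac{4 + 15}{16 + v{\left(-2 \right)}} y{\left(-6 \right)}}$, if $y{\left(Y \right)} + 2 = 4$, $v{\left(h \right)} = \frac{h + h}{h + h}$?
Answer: $\frac{i \sqrt{52852235}}{85} \approx 85.529 i$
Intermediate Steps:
$v{\left(h \right)} = 1$ ($v{\left(h \right)} = \frac{2 h}{2 h} = 2 h \frac{1}{2 h} = 1$)
$y{\left(Y \right)} = 2$ ($y{\left(Y \right)} = -2 + 4 = 2$)
$c = \frac{13}{5}$ ($c = \frac{7}{5} - \frac{2 \left(-3\right)}{5} = \frac{7}{5} - - \frac{6}{5} = \frac{7}{5} + \frac{6}{5} = \frac{13}{5} \approx 2.6$)
$\sqrt{-7321 + c \frac{4 + 15}{16 + v{\left(-2 \right)}} y{\left(-6 \right)}} = \sqrt{-7321 + \frac{13 \frac{4 + 15}{16 + 1}}{5} \cdot 2} = \sqrt{-7321 + \frac{13 \cdot \frac{19}{17}}{5} \cdot 2} = \sqrt{-7321 + \frac{13 \cdot 19 \cdot \frac{1}{17}}{5} \cdot 2} = \sqrt{-7321 + \frac{13}{5} \cdot \frac{19}{17} \cdot 2} = \sqrt{-7321 + \frac{247}{85} \cdot 2} = \sqrt{-7321 + \frac{494}{85}} = \sqrt{- \frac{621791}{85}} = \frac{i \sqrt{52852235}}{85}$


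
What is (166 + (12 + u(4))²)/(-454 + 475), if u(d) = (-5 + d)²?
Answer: 335/21 ≈ 15.952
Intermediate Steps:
(166 + (12 + u(4))²)/(-454 + 475) = (166 + (12 + (-5 + 4)²)²)/(-454 + 475) = (166 + (12 + (-1)²)²)/21 = (166 + (12 + 1)²)*(1/21) = (166 + 13²)*(1/21) = (166 + 169)*(1/21) = 335*(1/21) = 335/21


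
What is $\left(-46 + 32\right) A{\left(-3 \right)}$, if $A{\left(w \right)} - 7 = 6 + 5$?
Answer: $-252$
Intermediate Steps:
$A{\left(w \right)} = 18$ ($A{\left(w \right)} = 7 + \left(6 + 5\right) = 7 + 11 = 18$)
$\left(-46 + 32\right) A{\left(-3 \right)} = \left(-46 + 32\right) 18 = \left(-14\right) 18 = -252$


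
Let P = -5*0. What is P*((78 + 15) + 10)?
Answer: 0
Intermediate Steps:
P = 0
P*((78 + 15) + 10) = 0*((78 + 15) + 10) = 0*(93 + 10) = 0*103 = 0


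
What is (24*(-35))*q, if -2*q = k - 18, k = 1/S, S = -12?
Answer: -7595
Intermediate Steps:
k = -1/12 (k = 1/(-12) = -1/12 ≈ -0.083333)
q = 217/24 (q = -(-1/12 - 18)/2 = -½*(-217/12) = 217/24 ≈ 9.0417)
(24*(-35))*q = (24*(-35))*(217/24) = -840*217/24 = -7595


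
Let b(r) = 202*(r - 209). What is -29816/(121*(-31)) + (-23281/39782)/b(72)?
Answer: 32825328786519/4129577432068 ≈ 7.9488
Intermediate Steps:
b(r) = -42218 + 202*r (b(r) = 202*(-209 + r) = -42218 + 202*r)
-29816/(121*(-31)) + (-23281/39782)/b(72) = -29816/(121*(-31)) + (-23281/39782)/(-42218 + 202*72) = -29816/(-3751) + (-23281*1/39782)/(-42218 + 14544) = -29816*(-1/3751) - 23281/39782/(-27674) = 29816/3751 - 23281/39782*(-1/27674) = 29816/3751 + 23281/1100927068 = 32825328786519/4129577432068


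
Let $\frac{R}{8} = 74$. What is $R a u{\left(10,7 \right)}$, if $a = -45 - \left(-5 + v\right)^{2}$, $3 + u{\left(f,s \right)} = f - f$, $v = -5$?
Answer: $257520$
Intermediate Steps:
$R = 592$ ($R = 8 \cdot 74 = 592$)
$u{\left(f,s \right)} = -3$ ($u{\left(f,s \right)} = -3 + \left(f - f\right) = -3 + 0 = -3$)
$a = -145$ ($a = -45 - \left(-5 - 5\right)^{2} = -45 - \left(-10\right)^{2} = -45 - 100 = -145$)
$R a u{\left(10,7 \right)} = 592 \left(-145\right) \left(-3\right) = \left(-85840\right) \left(-3\right) = 257520$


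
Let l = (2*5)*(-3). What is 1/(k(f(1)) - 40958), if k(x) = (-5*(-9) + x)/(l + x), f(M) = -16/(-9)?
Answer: -254/10403753 ≈ -2.4414e-5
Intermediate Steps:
l = -30 (l = 10*(-3) = -30)
f(M) = 16/9 (f(M) = -16*(-1/9) = 16/9)
k(x) = (45 + x)/(-30 + x) (k(x) = (-5*(-9) + x)/(-30 + x) = (45 + x)/(-30 + x))
1/(k(f(1)) - 40958) = 1/((45 + 16/9)/(-30 + 16/9) - 40958) = 1/((421/9)/(-254/9) - 40958) = 1/(-9/254*421/9 - 40958) = 1/(-421/254 - 40958) = 1/(-10403753/254) = -254/10403753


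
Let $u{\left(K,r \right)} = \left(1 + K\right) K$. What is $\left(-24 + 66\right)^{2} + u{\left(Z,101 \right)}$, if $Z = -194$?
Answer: $39206$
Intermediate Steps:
$u{\left(K,r \right)} = K \left(1 + K\right)$
$\left(-24 + 66\right)^{2} + u{\left(Z,101 \right)} = \left(-24 + 66\right)^{2} - 194 \left(1 - 194\right) = 42^{2} - -37442 = 1764 + 37442 = 39206$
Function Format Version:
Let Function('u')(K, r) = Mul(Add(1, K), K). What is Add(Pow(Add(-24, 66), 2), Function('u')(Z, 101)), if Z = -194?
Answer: 39206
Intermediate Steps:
Function('u')(K, r) = Mul(K, Add(1, K))
Add(Pow(Add(-24, 66), 2), Function('u')(Z, 101)) = Add(Pow(Add(-24, 66), 2), Mul(-194, Add(1, -194))) = Add(Pow(42, 2), Mul(-194, -193)) = Add(1764, 37442) = 39206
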